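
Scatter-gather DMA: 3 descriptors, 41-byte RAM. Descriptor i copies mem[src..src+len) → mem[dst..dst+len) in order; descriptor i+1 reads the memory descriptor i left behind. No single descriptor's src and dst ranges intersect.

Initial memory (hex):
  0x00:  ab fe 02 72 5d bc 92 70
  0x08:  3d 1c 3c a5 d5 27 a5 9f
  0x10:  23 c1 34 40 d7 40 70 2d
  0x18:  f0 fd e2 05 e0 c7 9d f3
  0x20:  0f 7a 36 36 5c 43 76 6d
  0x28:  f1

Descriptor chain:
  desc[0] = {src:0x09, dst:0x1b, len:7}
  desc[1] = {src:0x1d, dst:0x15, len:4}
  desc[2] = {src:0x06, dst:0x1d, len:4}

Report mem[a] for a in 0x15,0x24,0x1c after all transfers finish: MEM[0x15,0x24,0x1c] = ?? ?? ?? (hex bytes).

MEM[0x15,0x24,0x1c] = a5 5c 3c

  after D0: wrote 7B at 0x1b = 1c3ca5d527a59f
  after D1: wrote 4B at 0x15 = a5d527a5
  after D2: wrote 4B at 0x1d = 92703d1c
query mem[0x15]=0xa5, mem[0x24]=0x5c, mem[0x1c]=0x3c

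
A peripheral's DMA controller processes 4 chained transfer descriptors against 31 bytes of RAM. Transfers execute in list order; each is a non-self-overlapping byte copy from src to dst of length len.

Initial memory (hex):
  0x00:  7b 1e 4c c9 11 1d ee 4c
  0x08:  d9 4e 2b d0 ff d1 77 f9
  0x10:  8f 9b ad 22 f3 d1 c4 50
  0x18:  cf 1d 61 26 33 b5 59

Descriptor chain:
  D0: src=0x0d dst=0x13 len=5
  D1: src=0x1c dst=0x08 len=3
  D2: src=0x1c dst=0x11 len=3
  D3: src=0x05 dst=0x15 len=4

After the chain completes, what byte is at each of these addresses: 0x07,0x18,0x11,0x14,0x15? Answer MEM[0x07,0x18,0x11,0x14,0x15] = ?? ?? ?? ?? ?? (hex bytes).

  after D0: wrote 5B at 0x13 = d177f98f9b
  after D1: wrote 3B at 0x08 = 33b559
  after D2: wrote 3B at 0x11 = 33b559
  after D3: wrote 4B at 0x15 = 1dee4c33
query mem[0x07]=0x4c, mem[0x18]=0x33, mem[0x11]=0x33, mem[0x14]=0x77, mem[0x15]=0x1d

MEM[0x07,0x18,0x11,0x14,0x15] = 4c 33 33 77 1d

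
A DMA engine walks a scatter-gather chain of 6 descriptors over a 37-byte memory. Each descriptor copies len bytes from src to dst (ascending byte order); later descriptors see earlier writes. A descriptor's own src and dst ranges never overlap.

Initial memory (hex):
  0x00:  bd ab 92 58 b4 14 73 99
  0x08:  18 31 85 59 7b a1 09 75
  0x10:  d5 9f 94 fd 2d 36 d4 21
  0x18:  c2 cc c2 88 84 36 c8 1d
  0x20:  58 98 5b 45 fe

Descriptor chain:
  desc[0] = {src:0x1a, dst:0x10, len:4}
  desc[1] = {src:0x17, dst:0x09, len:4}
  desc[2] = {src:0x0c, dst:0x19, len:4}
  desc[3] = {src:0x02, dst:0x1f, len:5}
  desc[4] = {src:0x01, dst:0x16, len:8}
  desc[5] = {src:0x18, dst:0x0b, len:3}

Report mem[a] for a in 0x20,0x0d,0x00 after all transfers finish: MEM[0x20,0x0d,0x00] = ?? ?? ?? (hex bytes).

MEM[0x20,0x0d,0x00] = 58 14 bd

D0: mem[0x10..0x13] <- [c2 88 84 36]
D1: mem[0x09..0x0c] <- [21 c2 cc c2]
D2: mem[0x19..0x1c] <- [c2 a1 09 75]
D3: mem[0x1f..0x23] <- [92 58 b4 14 73]
D4: mem[0x16..0x1d] <- [ab 92 58 b4 14 73 99 18]
D5: mem[0x0b..0x0d] <- [58 b4 14]
query mem[0x20]=0x58, mem[0x0d]=0x14, mem[0x00]=0xbd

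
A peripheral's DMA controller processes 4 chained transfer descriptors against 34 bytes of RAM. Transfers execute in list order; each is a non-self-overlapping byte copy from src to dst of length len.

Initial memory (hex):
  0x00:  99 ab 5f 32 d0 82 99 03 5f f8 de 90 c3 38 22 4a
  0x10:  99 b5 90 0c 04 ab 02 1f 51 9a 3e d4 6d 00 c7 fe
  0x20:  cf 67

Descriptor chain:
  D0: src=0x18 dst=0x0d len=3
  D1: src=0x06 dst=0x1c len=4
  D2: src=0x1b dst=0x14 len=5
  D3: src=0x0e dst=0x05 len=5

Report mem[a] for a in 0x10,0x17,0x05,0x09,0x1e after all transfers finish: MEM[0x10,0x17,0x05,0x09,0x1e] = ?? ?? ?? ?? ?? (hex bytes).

MEM[0x10,0x17,0x05,0x09,0x1e] = 99 5f 9a 90 5f

#0 dst[0x0d+3] := {0x51,0x9a,0x3e}
#1 dst[0x1c+4] := {0x99,0x03,0x5f,0xf8}
#2 dst[0x14+5] := {0xd4,0x99,0x03,0x5f,0xf8}
#3 dst[0x05+5] := {0x9a,0x3e,0x99,0xb5,0x90}
query mem[0x10]=0x99, mem[0x17]=0x5f, mem[0x05]=0x9a, mem[0x09]=0x90, mem[0x1e]=0x5f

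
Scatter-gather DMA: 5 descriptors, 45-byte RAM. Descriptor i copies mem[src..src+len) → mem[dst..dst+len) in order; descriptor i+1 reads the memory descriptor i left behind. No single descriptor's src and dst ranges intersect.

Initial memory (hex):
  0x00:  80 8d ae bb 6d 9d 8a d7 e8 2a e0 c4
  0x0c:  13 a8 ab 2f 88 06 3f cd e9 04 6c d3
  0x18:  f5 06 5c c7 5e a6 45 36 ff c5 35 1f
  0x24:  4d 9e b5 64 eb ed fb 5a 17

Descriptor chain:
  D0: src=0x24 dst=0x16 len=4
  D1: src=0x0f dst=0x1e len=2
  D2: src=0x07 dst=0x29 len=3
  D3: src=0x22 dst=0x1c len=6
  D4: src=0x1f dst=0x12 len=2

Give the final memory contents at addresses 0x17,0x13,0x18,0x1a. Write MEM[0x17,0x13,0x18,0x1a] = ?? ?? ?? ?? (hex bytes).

  after D0: wrote 4B at 0x16 = 4d9eb564
  after D1: wrote 2B at 0x1e = 2f88
  after D2: wrote 3B at 0x29 = d7e82a
  after D3: wrote 6B at 0x1c = 351f4d9eb564
  after D4: wrote 2B at 0x12 = 9eb5
query mem[0x17]=0x9e, mem[0x13]=0xb5, mem[0x18]=0xb5, mem[0x1a]=0x5c

MEM[0x17,0x13,0x18,0x1a] = 9e b5 b5 5c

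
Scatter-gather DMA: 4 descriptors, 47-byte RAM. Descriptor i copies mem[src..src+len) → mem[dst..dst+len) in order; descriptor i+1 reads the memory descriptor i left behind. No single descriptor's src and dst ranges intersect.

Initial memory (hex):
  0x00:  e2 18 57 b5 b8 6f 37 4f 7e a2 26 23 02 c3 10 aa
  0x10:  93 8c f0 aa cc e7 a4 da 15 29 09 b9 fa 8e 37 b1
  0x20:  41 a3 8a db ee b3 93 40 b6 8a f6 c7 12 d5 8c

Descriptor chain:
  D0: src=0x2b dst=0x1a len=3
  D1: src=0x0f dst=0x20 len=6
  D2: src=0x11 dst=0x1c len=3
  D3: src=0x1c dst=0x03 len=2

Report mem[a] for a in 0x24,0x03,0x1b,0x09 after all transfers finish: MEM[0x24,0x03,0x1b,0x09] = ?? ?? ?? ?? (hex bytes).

[0] 0x2b->0x1a len=3 : c7 12 d5
[1] 0x0f->0x20 len=6 : aa 93 8c f0 aa cc
[2] 0x11->0x1c len=3 : 8c f0 aa
[3] 0x1c->0x03 len=2 : 8c f0
query mem[0x24]=0xaa, mem[0x03]=0x8c, mem[0x1b]=0x12, mem[0x09]=0xa2

MEM[0x24,0x03,0x1b,0x09] = aa 8c 12 a2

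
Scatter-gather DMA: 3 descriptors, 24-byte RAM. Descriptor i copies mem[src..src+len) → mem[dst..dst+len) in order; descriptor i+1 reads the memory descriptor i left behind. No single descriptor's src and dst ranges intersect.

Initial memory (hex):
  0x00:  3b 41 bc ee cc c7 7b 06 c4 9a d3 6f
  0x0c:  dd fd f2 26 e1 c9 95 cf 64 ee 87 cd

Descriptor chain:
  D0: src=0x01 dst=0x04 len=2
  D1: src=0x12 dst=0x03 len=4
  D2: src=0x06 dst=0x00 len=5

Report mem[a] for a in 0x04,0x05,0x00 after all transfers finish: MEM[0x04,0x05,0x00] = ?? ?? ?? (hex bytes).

MEM[0x04,0x05,0x00] = d3 64 ee

  after D0: wrote 2B at 0x04 = 41bc
  after D1: wrote 4B at 0x03 = 95cf64ee
  after D2: wrote 5B at 0x00 = ee06c49ad3
query mem[0x04]=0xd3, mem[0x05]=0x64, mem[0x00]=0xee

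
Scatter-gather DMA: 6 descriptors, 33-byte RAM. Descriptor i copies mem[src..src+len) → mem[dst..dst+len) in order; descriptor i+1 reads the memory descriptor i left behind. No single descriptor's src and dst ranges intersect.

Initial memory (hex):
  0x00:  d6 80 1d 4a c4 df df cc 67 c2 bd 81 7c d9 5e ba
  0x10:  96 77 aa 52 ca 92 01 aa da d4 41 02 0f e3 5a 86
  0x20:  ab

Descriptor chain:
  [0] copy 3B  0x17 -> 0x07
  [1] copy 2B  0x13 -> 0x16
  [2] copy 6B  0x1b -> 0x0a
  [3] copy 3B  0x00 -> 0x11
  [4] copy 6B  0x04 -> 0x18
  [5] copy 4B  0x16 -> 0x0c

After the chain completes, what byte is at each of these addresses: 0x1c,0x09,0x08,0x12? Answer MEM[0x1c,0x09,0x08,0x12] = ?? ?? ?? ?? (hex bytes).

MEM[0x1c,0x09,0x08,0x12] = da d4 da 80

  after D0: wrote 3B at 0x07 = aadad4
  after D1: wrote 2B at 0x16 = 52ca
  after D2: wrote 6B at 0x0a = 020fe35a86ab
  after D3: wrote 3B at 0x11 = d6801d
  after D4: wrote 6B at 0x18 = c4dfdfaadad4
  after D5: wrote 4B at 0x0c = 52cac4df
query mem[0x1c]=0xda, mem[0x09]=0xd4, mem[0x08]=0xda, mem[0x12]=0x80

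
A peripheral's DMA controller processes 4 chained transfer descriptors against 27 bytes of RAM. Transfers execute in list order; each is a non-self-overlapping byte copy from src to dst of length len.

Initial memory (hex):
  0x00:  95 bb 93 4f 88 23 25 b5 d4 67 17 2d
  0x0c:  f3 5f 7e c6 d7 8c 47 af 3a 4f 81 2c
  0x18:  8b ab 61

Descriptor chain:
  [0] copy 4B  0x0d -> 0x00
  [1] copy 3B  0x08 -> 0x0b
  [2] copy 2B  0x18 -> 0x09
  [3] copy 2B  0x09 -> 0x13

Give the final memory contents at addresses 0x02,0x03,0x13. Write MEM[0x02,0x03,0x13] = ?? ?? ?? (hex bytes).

  after D0: wrote 4B at 0x00 = 5f7ec6d7
  after D1: wrote 3B at 0x0b = d46717
  after D2: wrote 2B at 0x09 = 8bab
  after D3: wrote 2B at 0x13 = 8bab
query mem[0x02]=0xc6, mem[0x03]=0xd7, mem[0x13]=0x8b

MEM[0x02,0x03,0x13] = c6 d7 8b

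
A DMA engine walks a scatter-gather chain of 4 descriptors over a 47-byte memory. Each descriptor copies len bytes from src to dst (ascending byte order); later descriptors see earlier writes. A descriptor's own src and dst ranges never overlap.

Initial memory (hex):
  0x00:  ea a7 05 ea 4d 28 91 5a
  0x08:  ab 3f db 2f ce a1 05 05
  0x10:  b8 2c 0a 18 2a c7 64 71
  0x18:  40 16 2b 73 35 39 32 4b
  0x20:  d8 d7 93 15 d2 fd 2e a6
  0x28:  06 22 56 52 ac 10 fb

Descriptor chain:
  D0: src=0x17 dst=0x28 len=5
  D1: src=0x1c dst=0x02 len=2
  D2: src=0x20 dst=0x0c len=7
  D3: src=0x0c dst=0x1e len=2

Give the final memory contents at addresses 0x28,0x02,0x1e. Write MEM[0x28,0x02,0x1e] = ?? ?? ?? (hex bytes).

MEM[0x28,0x02,0x1e] = 71 35 d8

#0 dst[0x28+5] := {0x71,0x40,0x16,0x2b,0x73}
#1 dst[0x02+2] := {0x35,0x39}
#2 dst[0x0c+7] := {0xd8,0xd7,0x93,0x15,0xd2,0xfd,0x2e}
#3 dst[0x1e+2] := {0xd8,0xd7}
query mem[0x28]=0x71, mem[0x02]=0x35, mem[0x1e]=0xd8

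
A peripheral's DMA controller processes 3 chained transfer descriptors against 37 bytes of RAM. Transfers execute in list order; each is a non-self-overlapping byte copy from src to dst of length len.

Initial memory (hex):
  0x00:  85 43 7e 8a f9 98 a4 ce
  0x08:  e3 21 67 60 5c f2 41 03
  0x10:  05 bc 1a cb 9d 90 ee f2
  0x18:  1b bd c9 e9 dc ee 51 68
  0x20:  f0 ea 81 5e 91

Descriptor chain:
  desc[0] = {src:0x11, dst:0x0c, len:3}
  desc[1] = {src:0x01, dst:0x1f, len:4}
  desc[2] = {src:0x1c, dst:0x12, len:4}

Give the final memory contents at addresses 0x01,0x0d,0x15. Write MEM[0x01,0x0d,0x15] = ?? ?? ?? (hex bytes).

MEM[0x01,0x0d,0x15] = 43 1a 43

  after D0: wrote 3B at 0x0c = bc1acb
  after D1: wrote 4B at 0x1f = 437e8af9
  after D2: wrote 4B at 0x12 = dcee5143
query mem[0x01]=0x43, mem[0x0d]=0x1a, mem[0x15]=0x43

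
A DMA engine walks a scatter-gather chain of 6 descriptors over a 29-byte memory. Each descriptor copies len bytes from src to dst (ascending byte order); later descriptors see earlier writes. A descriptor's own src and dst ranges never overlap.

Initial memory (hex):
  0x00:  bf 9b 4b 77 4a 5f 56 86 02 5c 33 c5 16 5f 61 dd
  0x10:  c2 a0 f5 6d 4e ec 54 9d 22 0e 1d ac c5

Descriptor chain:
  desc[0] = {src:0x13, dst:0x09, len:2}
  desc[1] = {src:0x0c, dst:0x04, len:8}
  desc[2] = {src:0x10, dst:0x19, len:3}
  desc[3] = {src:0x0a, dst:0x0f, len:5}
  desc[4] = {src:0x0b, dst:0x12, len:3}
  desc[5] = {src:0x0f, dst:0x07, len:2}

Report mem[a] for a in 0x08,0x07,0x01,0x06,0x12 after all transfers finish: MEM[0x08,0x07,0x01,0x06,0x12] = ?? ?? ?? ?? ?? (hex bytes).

#0 dst[0x09+2] := {0x6d,0x4e}
#1 dst[0x04+8] := {0x16,0x5f,0x61,0xdd,0xc2,0xa0,0xf5,0x6d}
#2 dst[0x19+3] := {0xc2,0xa0,0xf5}
#3 dst[0x0f+5] := {0xf5,0x6d,0x16,0x5f,0x61}
#4 dst[0x12+3] := {0x6d,0x16,0x5f}
#5 dst[0x07+2] := {0xf5,0x6d}
query mem[0x08]=0x6d, mem[0x07]=0xf5, mem[0x01]=0x9b, mem[0x06]=0x61, mem[0x12]=0x6d

MEM[0x08,0x07,0x01,0x06,0x12] = 6d f5 9b 61 6d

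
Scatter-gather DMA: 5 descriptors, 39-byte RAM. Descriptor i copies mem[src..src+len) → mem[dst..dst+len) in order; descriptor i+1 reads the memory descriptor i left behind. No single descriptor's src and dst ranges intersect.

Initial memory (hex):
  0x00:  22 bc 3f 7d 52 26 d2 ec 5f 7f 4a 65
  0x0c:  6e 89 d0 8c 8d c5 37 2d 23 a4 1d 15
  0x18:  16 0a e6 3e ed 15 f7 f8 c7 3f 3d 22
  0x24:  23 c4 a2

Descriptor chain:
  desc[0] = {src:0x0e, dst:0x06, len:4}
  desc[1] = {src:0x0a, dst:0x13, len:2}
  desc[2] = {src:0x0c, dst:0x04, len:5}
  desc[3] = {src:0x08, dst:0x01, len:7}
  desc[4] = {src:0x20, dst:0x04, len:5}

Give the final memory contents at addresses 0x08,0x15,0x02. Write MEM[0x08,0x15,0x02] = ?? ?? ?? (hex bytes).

  after D0: wrote 4B at 0x06 = d08c8dc5
  after D1: wrote 2B at 0x13 = 4a65
  after D2: wrote 5B at 0x04 = 6e89d08c8d
  after D3: wrote 7B at 0x01 = 8dc54a656e89d0
  after D4: wrote 5B at 0x04 = c73f3d2223
query mem[0x08]=0x23, mem[0x15]=0xa4, mem[0x02]=0xc5

MEM[0x08,0x15,0x02] = 23 a4 c5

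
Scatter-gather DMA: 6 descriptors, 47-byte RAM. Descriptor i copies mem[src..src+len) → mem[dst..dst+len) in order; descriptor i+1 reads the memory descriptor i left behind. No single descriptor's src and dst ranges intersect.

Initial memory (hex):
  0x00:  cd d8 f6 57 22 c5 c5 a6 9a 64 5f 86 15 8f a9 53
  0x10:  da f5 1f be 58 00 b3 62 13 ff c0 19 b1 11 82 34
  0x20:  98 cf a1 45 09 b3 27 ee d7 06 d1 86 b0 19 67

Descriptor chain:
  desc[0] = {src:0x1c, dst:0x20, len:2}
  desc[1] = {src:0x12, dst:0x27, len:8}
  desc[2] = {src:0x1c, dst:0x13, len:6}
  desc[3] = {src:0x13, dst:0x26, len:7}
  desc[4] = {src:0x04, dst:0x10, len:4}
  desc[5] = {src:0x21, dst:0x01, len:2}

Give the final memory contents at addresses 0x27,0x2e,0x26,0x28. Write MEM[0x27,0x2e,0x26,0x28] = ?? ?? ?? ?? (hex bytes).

[0] 0x1c->0x20 len=2 : b1 11
[1] 0x12->0x27 len=8 : 1f be 58 00 b3 62 13 ff
[2] 0x1c->0x13 len=6 : b1 11 82 34 b1 11
[3] 0x13->0x26 len=7 : b1 11 82 34 b1 11 ff
[4] 0x04->0x10 len=4 : 22 c5 c5 a6
[5] 0x21->0x01 len=2 : 11 a1
query mem[0x27]=0x11, mem[0x2e]=0xff, mem[0x26]=0xb1, mem[0x28]=0x82

MEM[0x27,0x2e,0x26,0x28] = 11 ff b1 82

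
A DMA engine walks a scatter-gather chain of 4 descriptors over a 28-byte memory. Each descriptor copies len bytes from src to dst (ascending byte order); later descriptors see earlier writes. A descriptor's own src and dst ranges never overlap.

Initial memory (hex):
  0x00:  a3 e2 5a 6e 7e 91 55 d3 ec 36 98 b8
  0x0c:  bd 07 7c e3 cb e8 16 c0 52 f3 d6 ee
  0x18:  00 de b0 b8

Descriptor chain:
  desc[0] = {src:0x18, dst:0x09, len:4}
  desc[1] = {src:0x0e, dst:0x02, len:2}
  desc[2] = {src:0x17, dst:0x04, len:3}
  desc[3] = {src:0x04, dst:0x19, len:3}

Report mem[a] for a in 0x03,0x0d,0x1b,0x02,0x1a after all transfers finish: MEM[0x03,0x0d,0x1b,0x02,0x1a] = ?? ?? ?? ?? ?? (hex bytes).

D0: mem[0x09..0x0c] <- [00 de b0 b8]
D1: mem[0x02..0x03] <- [7c e3]
D2: mem[0x04..0x06] <- [ee 00 de]
D3: mem[0x19..0x1b] <- [ee 00 de]
query mem[0x03]=0xe3, mem[0x0d]=0x07, mem[0x1b]=0xde, mem[0x02]=0x7c, mem[0x1a]=0x00

MEM[0x03,0x0d,0x1b,0x02,0x1a] = e3 07 de 7c 00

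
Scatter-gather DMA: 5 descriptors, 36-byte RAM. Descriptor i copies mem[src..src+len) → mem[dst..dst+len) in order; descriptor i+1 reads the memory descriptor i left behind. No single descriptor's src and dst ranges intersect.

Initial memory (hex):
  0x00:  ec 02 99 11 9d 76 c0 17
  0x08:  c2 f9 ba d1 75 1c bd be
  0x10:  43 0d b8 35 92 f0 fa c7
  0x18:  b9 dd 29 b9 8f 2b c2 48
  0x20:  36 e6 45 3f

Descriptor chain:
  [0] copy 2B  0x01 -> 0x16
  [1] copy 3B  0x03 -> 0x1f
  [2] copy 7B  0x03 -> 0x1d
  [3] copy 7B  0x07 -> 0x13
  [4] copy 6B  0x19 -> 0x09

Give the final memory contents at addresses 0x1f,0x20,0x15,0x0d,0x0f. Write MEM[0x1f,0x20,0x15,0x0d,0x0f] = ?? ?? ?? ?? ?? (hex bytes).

MEM[0x1f,0x20,0x15,0x0d,0x0f] = 76 c0 f9 11 be

D0: mem[0x16..0x17] <- [02 99]
D1: mem[0x1f..0x21] <- [11 9d 76]
D2: mem[0x1d..0x23] <- [11 9d 76 c0 17 c2 f9]
D3: mem[0x13..0x19] <- [17 c2 f9 ba d1 75 1c]
D4: mem[0x09..0x0e] <- [1c 29 b9 8f 11 9d]
query mem[0x1f]=0x76, mem[0x20]=0xc0, mem[0x15]=0xf9, mem[0x0d]=0x11, mem[0x0f]=0xbe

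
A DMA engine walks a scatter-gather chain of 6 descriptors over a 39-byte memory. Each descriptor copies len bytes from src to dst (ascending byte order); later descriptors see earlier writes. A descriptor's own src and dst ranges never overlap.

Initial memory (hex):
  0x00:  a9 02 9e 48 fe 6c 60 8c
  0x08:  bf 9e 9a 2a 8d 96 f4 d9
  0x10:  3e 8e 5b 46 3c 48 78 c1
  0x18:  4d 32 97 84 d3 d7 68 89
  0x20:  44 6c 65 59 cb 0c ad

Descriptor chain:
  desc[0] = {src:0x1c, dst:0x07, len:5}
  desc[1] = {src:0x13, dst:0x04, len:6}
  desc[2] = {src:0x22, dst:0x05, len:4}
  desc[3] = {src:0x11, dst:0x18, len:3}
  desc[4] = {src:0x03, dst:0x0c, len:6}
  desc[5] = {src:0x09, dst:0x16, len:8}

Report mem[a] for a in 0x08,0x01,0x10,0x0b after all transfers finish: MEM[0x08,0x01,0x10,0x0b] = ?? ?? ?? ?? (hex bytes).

  after D0: wrote 5B at 0x07 = d3d7688944
  after D1: wrote 6B at 0x04 = 463c4878c14d
  after D2: wrote 4B at 0x05 = 6559cb0c
  after D3: wrote 3B at 0x18 = 8e5b46
  after D4: wrote 6B at 0x0c = 48466559cb0c
  after D5: wrote 8B at 0x16 = 4d894448466559cb
query mem[0x08]=0x0c, mem[0x01]=0x02, mem[0x10]=0xcb, mem[0x0b]=0x44

MEM[0x08,0x01,0x10,0x0b] = 0c 02 cb 44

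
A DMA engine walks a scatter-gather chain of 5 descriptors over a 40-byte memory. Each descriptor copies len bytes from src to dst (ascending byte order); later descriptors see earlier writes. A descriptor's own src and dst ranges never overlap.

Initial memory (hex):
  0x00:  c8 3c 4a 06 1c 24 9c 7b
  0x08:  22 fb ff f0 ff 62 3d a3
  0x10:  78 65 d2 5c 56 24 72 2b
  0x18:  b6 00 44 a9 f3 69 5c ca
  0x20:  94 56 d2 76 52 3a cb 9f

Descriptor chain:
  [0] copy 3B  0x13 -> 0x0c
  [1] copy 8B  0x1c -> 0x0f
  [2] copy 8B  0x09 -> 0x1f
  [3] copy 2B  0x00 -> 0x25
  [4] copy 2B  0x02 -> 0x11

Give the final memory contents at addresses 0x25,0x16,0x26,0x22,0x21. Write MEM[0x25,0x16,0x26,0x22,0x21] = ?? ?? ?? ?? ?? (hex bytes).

  after D0: wrote 3B at 0x0c = 5c5624
  after D1: wrote 8B at 0x0f = f3695cca9456d276
  after D2: wrote 8B at 0x1f = fbfff05c5624f369
  after D3: wrote 2B at 0x25 = c83c
  after D4: wrote 2B at 0x11 = 4a06
query mem[0x25]=0xc8, mem[0x16]=0x76, mem[0x26]=0x3c, mem[0x22]=0x5c, mem[0x21]=0xf0

MEM[0x25,0x16,0x26,0x22,0x21] = c8 76 3c 5c f0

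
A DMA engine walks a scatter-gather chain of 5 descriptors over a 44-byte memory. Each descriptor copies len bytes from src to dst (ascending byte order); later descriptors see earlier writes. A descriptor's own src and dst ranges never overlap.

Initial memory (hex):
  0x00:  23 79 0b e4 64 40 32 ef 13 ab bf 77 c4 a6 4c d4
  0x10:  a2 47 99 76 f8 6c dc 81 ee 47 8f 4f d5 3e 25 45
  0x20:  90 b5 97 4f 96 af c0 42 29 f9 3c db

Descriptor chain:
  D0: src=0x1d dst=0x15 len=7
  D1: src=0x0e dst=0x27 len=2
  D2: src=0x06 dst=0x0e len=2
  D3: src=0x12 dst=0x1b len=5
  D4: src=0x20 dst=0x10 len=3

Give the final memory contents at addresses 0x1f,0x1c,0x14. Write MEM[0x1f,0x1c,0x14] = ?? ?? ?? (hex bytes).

MEM[0x1f,0x1c,0x14] = 25 76 f8

D0: mem[0x15..0x1b] <- [3e 25 45 90 b5 97 4f]
D1: mem[0x27..0x28] <- [4c d4]
D2: mem[0x0e..0x0f] <- [32 ef]
D3: mem[0x1b..0x1f] <- [99 76 f8 3e 25]
D4: mem[0x10..0x12] <- [90 b5 97]
query mem[0x1f]=0x25, mem[0x1c]=0x76, mem[0x14]=0xf8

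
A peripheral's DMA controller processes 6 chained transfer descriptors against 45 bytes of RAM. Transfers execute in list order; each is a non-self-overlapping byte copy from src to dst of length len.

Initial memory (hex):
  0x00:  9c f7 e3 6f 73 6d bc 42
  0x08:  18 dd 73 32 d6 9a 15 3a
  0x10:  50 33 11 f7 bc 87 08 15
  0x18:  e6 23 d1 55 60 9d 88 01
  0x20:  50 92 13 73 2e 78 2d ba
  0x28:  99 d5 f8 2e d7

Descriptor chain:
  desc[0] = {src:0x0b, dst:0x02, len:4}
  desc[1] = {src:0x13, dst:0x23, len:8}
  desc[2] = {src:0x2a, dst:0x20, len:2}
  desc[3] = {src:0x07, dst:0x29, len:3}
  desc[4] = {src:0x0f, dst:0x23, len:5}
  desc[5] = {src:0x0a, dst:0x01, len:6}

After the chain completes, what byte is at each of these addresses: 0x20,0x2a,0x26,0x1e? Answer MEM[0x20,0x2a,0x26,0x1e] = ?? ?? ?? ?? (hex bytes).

MEM[0x20,0x2a,0x26,0x1e] = d1 18 11 88

[0] 0x0b->0x02 len=4 : 32 d6 9a 15
[1] 0x13->0x23 len=8 : f7 bc 87 08 15 e6 23 d1
[2] 0x2a->0x20 len=2 : d1 2e
[3] 0x07->0x29 len=3 : 42 18 dd
[4] 0x0f->0x23 len=5 : 3a 50 33 11 f7
[5] 0x0a->0x01 len=6 : 73 32 d6 9a 15 3a
query mem[0x20]=0xd1, mem[0x2a]=0x18, mem[0x26]=0x11, mem[0x1e]=0x88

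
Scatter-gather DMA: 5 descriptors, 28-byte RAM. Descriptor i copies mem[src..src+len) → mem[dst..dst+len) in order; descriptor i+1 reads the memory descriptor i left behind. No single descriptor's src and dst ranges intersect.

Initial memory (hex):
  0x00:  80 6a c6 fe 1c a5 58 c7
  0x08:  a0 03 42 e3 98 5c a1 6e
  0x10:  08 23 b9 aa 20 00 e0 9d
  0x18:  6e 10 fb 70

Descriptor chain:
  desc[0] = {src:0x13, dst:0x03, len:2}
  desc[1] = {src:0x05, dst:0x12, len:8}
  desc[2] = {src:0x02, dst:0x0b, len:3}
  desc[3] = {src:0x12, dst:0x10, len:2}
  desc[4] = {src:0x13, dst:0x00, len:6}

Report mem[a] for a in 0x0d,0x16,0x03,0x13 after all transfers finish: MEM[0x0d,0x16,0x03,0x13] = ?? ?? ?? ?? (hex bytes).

[0] 0x13->0x03 len=2 : aa 20
[1] 0x05->0x12 len=8 : a5 58 c7 a0 03 42 e3 98
[2] 0x02->0x0b len=3 : c6 aa 20
[3] 0x12->0x10 len=2 : a5 58
[4] 0x13->0x00 len=6 : 58 c7 a0 03 42 e3
query mem[0x0d]=0x20, mem[0x16]=0x03, mem[0x03]=0x03, mem[0x13]=0x58

MEM[0x0d,0x16,0x03,0x13] = 20 03 03 58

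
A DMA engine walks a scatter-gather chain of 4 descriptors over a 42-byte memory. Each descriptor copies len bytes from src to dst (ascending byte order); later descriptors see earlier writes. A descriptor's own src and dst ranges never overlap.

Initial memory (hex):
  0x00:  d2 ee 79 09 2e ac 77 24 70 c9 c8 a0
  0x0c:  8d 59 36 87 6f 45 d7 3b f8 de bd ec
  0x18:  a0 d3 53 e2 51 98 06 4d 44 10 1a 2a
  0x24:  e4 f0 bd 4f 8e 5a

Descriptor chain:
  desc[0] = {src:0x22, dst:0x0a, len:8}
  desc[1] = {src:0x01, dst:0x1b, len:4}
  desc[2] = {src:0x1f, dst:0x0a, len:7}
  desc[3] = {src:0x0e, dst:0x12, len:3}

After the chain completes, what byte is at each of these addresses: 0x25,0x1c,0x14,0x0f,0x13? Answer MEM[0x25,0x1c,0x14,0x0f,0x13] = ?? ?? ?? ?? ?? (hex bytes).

D0: mem[0x0a..0x11] <- [1a 2a e4 f0 bd 4f 8e 5a]
D1: mem[0x1b..0x1e] <- [ee 79 09 2e]
D2: mem[0x0a..0x10] <- [4d 44 10 1a 2a e4 f0]
D3: mem[0x12..0x14] <- [2a e4 f0]
query mem[0x25]=0xf0, mem[0x1c]=0x79, mem[0x14]=0xf0, mem[0x0f]=0xe4, mem[0x13]=0xe4

MEM[0x25,0x1c,0x14,0x0f,0x13] = f0 79 f0 e4 e4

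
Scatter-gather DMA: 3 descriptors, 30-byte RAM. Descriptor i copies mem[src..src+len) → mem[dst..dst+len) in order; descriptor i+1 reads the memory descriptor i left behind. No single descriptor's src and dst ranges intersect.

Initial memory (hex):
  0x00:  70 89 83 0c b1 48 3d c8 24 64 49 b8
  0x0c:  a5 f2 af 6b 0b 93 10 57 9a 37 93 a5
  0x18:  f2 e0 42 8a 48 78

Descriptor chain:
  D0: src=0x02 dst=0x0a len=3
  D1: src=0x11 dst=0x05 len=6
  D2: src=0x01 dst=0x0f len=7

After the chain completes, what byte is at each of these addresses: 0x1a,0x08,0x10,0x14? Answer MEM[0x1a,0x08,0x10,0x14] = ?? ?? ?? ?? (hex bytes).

#0 dst[0x0a+3] := {0x83,0x0c,0xb1}
#1 dst[0x05+6] := {0x93,0x10,0x57,0x9a,0x37,0x93}
#2 dst[0x0f+7] := {0x89,0x83,0x0c,0xb1,0x93,0x10,0x57}
query mem[0x1a]=0x42, mem[0x08]=0x9a, mem[0x10]=0x83, mem[0x14]=0x10

MEM[0x1a,0x08,0x10,0x14] = 42 9a 83 10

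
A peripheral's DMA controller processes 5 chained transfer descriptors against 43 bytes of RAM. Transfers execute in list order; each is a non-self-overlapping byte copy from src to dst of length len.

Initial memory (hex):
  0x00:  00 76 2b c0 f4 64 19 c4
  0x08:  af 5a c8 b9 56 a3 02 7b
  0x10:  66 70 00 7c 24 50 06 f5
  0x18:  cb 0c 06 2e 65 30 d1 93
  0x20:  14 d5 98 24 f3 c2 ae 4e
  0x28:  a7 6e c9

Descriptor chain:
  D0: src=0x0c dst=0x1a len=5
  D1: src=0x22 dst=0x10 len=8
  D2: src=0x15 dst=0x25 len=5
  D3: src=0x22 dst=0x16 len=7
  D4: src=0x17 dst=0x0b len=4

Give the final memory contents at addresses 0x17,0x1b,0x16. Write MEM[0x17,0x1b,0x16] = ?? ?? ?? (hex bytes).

  after D0: wrote 5B at 0x1a = 56a3027b66
  after D1: wrote 8B at 0x10 = 9824f3c2ae4ea76e
  after D2: wrote 5B at 0x25 = 4ea76ecb0c
  after D3: wrote 7B at 0x16 = 9824f34ea76ecb
  after D4: wrote 4B at 0x0b = 24f34ea7
query mem[0x17]=0x24, mem[0x1b]=0x6e, mem[0x16]=0x98

MEM[0x17,0x1b,0x16] = 24 6e 98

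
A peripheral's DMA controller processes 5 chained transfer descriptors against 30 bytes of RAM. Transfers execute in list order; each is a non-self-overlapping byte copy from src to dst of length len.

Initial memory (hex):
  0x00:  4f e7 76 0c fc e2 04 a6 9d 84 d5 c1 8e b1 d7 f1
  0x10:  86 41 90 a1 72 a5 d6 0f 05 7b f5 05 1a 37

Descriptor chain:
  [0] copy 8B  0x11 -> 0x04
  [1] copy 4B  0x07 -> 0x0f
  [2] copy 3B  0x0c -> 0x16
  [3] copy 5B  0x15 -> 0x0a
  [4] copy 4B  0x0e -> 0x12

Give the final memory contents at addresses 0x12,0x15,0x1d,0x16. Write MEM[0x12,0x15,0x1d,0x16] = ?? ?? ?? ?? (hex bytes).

MEM[0x12,0x15,0x1d,0x16] = 7b d6 37 8e

  after D0: wrote 8B at 0x04 = 4190a172a5d60f05
  after D1: wrote 4B at 0x0f = 72a5d60f
  after D2: wrote 3B at 0x16 = 8eb1d7
  after D3: wrote 5B at 0x0a = a58eb1d77b
  after D4: wrote 4B at 0x12 = 7b72a5d6
query mem[0x12]=0x7b, mem[0x15]=0xd6, mem[0x1d]=0x37, mem[0x16]=0x8e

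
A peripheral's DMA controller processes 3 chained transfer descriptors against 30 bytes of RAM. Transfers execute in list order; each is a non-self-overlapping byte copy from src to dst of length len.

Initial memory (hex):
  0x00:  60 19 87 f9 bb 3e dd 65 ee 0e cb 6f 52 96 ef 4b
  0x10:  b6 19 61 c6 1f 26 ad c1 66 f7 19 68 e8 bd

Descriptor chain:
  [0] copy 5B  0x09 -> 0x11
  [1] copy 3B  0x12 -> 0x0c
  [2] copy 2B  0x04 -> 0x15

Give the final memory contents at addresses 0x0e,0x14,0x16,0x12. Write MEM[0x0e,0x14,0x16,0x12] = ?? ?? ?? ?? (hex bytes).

D0: mem[0x11..0x15] <- [0e cb 6f 52 96]
D1: mem[0x0c..0x0e] <- [cb 6f 52]
D2: mem[0x15..0x16] <- [bb 3e]
query mem[0x0e]=0x52, mem[0x14]=0x52, mem[0x16]=0x3e, mem[0x12]=0xcb

MEM[0x0e,0x14,0x16,0x12] = 52 52 3e cb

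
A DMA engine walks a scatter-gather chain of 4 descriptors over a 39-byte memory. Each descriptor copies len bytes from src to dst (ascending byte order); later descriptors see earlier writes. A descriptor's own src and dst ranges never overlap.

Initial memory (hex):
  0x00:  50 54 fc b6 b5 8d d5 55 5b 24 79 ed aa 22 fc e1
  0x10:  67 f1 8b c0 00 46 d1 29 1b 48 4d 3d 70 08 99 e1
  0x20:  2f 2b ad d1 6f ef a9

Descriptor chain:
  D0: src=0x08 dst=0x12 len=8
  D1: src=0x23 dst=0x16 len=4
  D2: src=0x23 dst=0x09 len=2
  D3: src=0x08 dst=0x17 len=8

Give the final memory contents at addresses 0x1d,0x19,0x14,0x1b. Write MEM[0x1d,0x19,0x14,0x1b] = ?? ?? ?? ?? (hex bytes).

  after D0: wrote 8B at 0x12 = 5b2479edaa22fce1
  after D1: wrote 4B at 0x16 = d16fefa9
  after D2: wrote 2B at 0x09 = d16f
  after D3: wrote 8B at 0x17 = 5bd16fedaa22fce1
query mem[0x1d]=0xfc, mem[0x19]=0x6f, mem[0x14]=0x79, mem[0x1b]=0xaa

MEM[0x1d,0x19,0x14,0x1b] = fc 6f 79 aa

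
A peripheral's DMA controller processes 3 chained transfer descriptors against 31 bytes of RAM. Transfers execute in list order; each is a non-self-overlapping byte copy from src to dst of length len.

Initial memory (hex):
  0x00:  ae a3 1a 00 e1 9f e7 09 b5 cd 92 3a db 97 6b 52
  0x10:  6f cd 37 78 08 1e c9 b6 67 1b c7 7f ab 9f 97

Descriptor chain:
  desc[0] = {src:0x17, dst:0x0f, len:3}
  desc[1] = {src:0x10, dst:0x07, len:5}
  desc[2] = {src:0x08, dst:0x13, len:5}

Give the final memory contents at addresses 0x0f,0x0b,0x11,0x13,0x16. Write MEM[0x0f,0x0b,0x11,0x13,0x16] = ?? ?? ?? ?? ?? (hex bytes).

MEM[0x0f,0x0b,0x11,0x13,0x16] = b6 08 1b 1b 08

[0] 0x17->0x0f len=3 : b6 67 1b
[1] 0x10->0x07 len=5 : 67 1b 37 78 08
[2] 0x08->0x13 len=5 : 1b 37 78 08 db
query mem[0x0f]=0xb6, mem[0x0b]=0x08, mem[0x11]=0x1b, mem[0x13]=0x1b, mem[0x16]=0x08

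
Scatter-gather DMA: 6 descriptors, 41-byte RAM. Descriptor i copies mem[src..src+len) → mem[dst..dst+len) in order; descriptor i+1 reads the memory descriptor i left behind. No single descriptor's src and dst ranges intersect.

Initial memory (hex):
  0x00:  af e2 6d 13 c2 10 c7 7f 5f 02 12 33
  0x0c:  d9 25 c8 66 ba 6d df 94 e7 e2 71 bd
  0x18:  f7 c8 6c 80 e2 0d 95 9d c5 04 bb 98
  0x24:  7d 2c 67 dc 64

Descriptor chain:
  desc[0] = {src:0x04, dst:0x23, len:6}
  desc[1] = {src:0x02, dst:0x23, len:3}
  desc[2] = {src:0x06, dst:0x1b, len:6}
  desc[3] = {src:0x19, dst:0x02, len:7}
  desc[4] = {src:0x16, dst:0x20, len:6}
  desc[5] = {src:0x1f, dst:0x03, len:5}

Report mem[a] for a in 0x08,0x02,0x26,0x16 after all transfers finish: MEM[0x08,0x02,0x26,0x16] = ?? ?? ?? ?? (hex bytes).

MEM[0x08,0x02,0x26,0x16] = 12 c8 7f 71

  after D0: wrote 6B at 0x23 = c210c77f5f02
  after D1: wrote 3B at 0x23 = 6d13c2
  after D2: wrote 6B at 0x1b = c77f5f021233
  after D3: wrote 7B at 0x02 = c86cc77f5f0212
  after D4: wrote 6B at 0x20 = 71bdf7c86cc7
  after D5: wrote 5B at 0x03 = 1271bdf7c8
query mem[0x08]=0x12, mem[0x02]=0xc8, mem[0x26]=0x7f, mem[0x16]=0x71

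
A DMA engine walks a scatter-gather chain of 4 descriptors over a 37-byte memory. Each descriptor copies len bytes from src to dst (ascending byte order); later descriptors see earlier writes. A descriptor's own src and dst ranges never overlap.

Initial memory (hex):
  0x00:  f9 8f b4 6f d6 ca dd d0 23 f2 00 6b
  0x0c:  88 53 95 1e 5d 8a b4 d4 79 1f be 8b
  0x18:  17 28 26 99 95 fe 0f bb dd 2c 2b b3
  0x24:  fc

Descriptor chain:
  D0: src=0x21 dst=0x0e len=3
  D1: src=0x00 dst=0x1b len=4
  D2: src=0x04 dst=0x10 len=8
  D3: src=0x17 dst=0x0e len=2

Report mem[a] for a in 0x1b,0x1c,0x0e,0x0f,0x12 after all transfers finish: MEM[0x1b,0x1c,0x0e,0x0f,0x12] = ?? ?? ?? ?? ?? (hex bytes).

MEM[0x1b,0x1c,0x0e,0x0f,0x12] = f9 8f 6b 17 dd

[0] 0x21->0x0e len=3 : 2c 2b b3
[1] 0x00->0x1b len=4 : f9 8f b4 6f
[2] 0x04->0x10 len=8 : d6 ca dd d0 23 f2 00 6b
[3] 0x17->0x0e len=2 : 6b 17
query mem[0x1b]=0xf9, mem[0x1c]=0x8f, mem[0x0e]=0x6b, mem[0x0f]=0x17, mem[0x12]=0xdd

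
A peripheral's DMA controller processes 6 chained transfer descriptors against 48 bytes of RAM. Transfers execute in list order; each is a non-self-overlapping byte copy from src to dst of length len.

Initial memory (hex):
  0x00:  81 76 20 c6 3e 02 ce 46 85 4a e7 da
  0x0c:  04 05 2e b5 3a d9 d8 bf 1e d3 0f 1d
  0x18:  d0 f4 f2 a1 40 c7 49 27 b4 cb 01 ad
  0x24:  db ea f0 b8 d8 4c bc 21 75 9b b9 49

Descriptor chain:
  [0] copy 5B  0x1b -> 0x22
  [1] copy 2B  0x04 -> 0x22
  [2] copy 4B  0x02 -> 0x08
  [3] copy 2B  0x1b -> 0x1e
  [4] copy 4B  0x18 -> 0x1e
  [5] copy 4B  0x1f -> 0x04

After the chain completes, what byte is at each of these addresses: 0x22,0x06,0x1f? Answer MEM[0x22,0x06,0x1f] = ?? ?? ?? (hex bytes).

MEM[0x22,0x06,0x1f] = 3e a1 f4

#0 dst[0x22+5] := {0xa1,0x40,0xc7,0x49,0x27}
#1 dst[0x22+2] := {0x3e,0x02}
#2 dst[0x08+4] := {0x20,0xc6,0x3e,0x02}
#3 dst[0x1e+2] := {0xa1,0x40}
#4 dst[0x1e+4] := {0xd0,0xf4,0xf2,0xa1}
#5 dst[0x04+4] := {0xf4,0xf2,0xa1,0x3e}
query mem[0x22]=0x3e, mem[0x06]=0xa1, mem[0x1f]=0xf4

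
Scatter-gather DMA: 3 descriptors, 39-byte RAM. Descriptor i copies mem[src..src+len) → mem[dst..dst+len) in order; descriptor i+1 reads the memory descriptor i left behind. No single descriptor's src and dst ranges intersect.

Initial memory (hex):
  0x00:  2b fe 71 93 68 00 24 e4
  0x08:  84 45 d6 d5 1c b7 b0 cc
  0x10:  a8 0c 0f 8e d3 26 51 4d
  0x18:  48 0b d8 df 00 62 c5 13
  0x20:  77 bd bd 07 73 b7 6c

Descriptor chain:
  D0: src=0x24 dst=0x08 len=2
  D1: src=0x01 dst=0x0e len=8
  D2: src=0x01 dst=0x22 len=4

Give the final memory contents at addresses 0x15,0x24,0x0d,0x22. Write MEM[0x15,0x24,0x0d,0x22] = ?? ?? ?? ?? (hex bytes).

MEM[0x15,0x24,0x0d,0x22] = 73 93 b7 fe

D0: mem[0x08..0x09] <- [73 b7]
D1: mem[0x0e..0x15] <- [fe 71 93 68 00 24 e4 73]
D2: mem[0x22..0x25] <- [fe 71 93 68]
query mem[0x15]=0x73, mem[0x24]=0x93, mem[0x0d]=0xb7, mem[0x22]=0xfe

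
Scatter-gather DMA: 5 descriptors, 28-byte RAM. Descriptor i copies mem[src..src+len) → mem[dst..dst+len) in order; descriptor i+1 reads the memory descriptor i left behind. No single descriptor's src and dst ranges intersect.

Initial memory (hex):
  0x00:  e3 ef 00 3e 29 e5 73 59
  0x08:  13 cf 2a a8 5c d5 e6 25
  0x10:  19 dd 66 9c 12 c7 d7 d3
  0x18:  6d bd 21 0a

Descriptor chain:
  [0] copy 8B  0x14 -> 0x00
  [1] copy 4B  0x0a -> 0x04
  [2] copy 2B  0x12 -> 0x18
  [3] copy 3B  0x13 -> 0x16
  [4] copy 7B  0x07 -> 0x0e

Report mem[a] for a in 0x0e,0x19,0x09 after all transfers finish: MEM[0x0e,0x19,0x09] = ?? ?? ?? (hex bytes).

D0: mem[0x00..0x07] <- [12 c7 d7 d3 6d bd 21 0a]
D1: mem[0x04..0x07] <- [2a a8 5c d5]
D2: mem[0x18..0x19] <- [66 9c]
D3: mem[0x16..0x18] <- [9c 12 c7]
D4: mem[0x0e..0x14] <- [d5 13 cf 2a a8 5c d5]
query mem[0x0e]=0xd5, mem[0x19]=0x9c, mem[0x09]=0xcf

MEM[0x0e,0x19,0x09] = d5 9c cf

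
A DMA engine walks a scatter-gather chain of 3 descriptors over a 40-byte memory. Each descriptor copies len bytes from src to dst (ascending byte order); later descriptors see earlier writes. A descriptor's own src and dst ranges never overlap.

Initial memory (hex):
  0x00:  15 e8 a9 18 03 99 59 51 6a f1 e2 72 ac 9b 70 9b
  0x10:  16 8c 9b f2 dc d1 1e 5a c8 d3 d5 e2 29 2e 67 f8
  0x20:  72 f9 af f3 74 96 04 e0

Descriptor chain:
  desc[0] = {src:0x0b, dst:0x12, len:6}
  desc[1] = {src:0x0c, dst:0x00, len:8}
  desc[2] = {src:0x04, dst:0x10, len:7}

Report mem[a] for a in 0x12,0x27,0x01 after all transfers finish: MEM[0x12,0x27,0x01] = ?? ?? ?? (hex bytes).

MEM[0x12,0x27,0x01] = 72 e0 9b

D0: mem[0x12..0x17] <- [72 ac 9b 70 9b 16]
D1: mem[0x00..0x07] <- [ac 9b 70 9b 16 8c 72 ac]
D2: mem[0x10..0x16] <- [16 8c 72 ac 6a f1 e2]
query mem[0x12]=0x72, mem[0x27]=0xe0, mem[0x01]=0x9b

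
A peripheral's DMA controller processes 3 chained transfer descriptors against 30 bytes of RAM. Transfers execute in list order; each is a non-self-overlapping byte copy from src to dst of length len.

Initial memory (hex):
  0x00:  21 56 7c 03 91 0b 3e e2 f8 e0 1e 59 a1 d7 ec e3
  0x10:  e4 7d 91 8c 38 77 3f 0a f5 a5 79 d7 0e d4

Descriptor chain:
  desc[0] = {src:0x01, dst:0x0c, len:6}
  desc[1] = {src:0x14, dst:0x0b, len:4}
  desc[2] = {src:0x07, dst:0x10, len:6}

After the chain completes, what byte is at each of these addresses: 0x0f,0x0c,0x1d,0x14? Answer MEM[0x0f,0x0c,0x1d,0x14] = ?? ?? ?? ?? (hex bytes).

  after D0: wrote 6B at 0x0c = 567c03910b3e
  after D1: wrote 4B at 0x0b = 38773f0a
  after D2: wrote 6B at 0x10 = e2f8e01e3877
query mem[0x0f]=0x91, mem[0x0c]=0x77, mem[0x1d]=0xd4, mem[0x14]=0x38

MEM[0x0f,0x0c,0x1d,0x14] = 91 77 d4 38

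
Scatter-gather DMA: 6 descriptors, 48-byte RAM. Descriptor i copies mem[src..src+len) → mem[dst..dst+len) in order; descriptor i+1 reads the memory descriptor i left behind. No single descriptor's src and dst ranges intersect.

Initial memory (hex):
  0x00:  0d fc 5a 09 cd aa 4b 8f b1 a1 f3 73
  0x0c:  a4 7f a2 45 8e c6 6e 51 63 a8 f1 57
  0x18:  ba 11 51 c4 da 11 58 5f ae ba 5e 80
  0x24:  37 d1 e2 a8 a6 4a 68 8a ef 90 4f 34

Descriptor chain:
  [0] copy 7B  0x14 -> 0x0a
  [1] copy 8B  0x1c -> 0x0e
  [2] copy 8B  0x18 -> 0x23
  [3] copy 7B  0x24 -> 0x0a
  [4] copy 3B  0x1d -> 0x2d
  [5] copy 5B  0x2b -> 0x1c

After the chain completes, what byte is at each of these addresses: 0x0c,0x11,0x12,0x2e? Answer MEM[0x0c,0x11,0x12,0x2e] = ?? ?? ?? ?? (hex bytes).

[0] 0x14->0x0a len=7 : 63 a8 f1 57 ba 11 51
[1] 0x1c->0x0e len=8 : da 11 58 5f ae ba 5e 80
[2] 0x18->0x23 len=8 : ba 11 51 c4 da 11 58 5f
[3] 0x24->0x0a len=7 : 11 51 c4 da 11 58 5f
[4] 0x1d->0x2d len=3 : 11 58 5f
[5] 0x2b->0x1c len=5 : 8a ef 11 58 5f
query mem[0x0c]=0xc4, mem[0x11]=0x5f, mem[0x12]=0xae, mem[0x2e]=0x58

MEM[0x0c,0x11,0x12,0x2e] = c4 5f ae 58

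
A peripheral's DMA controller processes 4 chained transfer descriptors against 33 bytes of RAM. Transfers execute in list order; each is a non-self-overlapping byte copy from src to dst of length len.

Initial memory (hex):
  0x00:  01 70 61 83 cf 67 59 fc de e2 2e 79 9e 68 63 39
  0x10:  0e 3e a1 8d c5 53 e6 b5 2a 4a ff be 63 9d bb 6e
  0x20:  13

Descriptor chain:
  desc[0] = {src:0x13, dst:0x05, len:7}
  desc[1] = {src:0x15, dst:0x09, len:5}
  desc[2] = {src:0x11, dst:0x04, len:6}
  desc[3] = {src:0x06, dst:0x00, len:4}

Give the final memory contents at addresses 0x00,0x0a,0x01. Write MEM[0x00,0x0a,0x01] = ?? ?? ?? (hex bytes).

  after D0: wrote 7B at 0x05 = 8dc553e6b52a4a
  after D1: wrote 5B at 0x09 = 53e6b52a4a
  after D2: wrote 6B at 0x04 = 3ea18dc553e6
  after D3: wrote 4B at 0x00 = 8dc553e6
query mem[0x00]=0x8d, mem[0x0a]=0xe6, mem[0x01]=0xc5

MEM[0x00,0x0a,0x01] = 8d e6 c5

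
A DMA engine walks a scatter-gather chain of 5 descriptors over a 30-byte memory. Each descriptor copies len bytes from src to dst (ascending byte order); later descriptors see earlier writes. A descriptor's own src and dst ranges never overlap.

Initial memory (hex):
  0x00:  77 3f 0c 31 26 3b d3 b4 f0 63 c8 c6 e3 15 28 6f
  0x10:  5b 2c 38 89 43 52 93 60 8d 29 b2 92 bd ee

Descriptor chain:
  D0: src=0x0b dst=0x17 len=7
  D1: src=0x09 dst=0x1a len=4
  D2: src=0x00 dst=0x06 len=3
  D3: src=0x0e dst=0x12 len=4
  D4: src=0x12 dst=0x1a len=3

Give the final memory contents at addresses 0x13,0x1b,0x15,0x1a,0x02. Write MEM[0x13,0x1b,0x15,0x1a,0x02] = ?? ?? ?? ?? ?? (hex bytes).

D0: mem[0x17..0x1d] <- [c6 e3 15 28 6f 5b 2c]
D1: mem[0x1a..0x1d] <- [63 c8 c6 e3]
D2: mem[0x06..0x08] <- [77 3f 0c]
D3: mem[0x12..0x15] <- [28 6f 5b 2c]
D4: mem[0x1a..0x1c] <- [28 6f 5b]
query mem[0x13]=0x6f, mem[0x1b]=0x6f, mem[0x15]=0x2c, mem[0x1a]=0x28, mem[0x02]=0x0c

MEM[0x13,0x1b,0x15,0x1a,0x02] = 6f 6f 2c 28 0c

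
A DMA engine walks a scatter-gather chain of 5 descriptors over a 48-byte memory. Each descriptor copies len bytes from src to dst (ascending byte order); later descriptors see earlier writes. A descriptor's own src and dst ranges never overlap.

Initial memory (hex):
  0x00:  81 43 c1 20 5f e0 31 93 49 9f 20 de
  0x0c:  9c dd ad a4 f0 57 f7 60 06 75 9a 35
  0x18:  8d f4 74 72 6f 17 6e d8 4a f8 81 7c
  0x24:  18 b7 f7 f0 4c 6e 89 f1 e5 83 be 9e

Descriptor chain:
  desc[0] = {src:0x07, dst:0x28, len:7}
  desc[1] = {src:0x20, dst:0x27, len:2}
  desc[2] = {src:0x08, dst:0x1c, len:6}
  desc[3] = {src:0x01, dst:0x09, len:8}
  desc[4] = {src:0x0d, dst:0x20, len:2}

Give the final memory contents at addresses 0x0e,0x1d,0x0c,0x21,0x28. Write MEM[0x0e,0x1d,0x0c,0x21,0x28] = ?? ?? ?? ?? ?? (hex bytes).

#0 dst[0x28+7] := {0x93,0x49,0x9f,0x20,0xde,0x9c,0xdd}
#1 dst[0x27+2] := {0x4a,0xf8}
#2 dst[0x1c+6] := {0x49,0x9f,0x20,0xde,0x9c,0xdd}
#3 dst[0x09+8] := {0x43,0xc1,0x20,0x5f,0xe0,0x31,0x93,0x49}
#4 dst[0x20+2] := {0xe0,0x31}
query mem[0x0e]=0x31, mem[0x1d]=0x9f, mem[0x0c]=0x5f, mem[0x21]=0x31, mem[0x28]=0xf8

MEM[0x0e,0x1d,0x0c,0x21,0x28] = 31 9f 5f 31 f8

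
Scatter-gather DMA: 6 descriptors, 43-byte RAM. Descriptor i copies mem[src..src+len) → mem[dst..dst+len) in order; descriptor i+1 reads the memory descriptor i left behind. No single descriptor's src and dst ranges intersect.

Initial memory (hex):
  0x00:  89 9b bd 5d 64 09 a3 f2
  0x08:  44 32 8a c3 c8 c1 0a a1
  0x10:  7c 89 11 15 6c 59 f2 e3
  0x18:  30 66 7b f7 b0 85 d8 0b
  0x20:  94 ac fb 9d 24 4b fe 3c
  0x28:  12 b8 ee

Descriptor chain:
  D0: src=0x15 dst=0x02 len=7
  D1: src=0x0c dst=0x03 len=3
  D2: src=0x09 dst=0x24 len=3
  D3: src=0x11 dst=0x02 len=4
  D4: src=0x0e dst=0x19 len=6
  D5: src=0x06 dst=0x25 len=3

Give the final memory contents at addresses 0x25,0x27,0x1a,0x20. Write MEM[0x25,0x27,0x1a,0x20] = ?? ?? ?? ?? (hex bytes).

MEM[0x25,0x27,0x1a,0x20] = 66 f7 a1 94

[0] 0x15->0x02 len=7 : 59 f2 e3 30 66 7b f7
[1] 0x0c->0x03 len=3 : c8 c1 0a
[2] 0x09->0x24 len=3 : 32 8a c3
[3] 0x11->0x02 len=4 : 89 11 15 6c
[4] 0x0e->0x19 len=6 : 0a a1 7c 89 11 15
[5] 0x06->0x25 len=3 : 66 7b f7
query mem[0x25]=0x66, mem[0x27]=0xf7, mem[0x1a]=0xa1, mem[0x20]=0x94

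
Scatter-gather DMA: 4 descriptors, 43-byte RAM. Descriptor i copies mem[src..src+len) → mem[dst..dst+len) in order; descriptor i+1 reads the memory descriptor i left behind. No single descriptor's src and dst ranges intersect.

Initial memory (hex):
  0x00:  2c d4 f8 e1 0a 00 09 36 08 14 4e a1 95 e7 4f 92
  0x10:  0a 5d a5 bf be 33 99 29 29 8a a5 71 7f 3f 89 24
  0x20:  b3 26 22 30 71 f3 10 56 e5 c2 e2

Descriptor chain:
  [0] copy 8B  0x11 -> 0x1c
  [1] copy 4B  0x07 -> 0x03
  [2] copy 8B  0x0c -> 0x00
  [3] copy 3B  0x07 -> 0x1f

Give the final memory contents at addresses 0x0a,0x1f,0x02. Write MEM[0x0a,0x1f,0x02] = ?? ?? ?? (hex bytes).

MEM[0x0a,0x1f,0x02] = 4e bf 4f

[0] 0x11->0x1c len=8 : 5d a5 bf be 33 99 29 29
[1] 0x07->0x03 len=4 : 36 08 14 4e
[2] 0x0c->0x00 len=8 : 95 e7 4f 92 0a 5d a5 bf
[3] 0x07->0x1f len=3 : bf 08 14
query mem[0x0a]=0x4e, mem[0x1f]=0xbf, mem[0x02]=0x4f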